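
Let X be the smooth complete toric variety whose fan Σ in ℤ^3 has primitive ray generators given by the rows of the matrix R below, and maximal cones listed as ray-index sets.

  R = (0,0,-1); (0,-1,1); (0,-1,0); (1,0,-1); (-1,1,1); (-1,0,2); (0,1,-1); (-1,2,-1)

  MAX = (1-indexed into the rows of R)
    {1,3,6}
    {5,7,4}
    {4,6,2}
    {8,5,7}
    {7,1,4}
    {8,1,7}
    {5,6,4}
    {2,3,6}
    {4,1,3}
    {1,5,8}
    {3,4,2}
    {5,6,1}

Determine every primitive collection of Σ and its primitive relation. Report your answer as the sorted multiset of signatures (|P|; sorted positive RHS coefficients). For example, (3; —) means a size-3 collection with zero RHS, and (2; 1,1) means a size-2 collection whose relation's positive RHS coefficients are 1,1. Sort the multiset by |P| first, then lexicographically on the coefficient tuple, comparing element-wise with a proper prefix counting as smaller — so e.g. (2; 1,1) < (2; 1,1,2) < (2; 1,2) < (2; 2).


Σ has 14 primitive collections:

  P = {2,7}:  v_{2} + v_{7} = 0  ⟹  sig = (2; —)
  P = {1,2}:  v_{1} + v_{2} = v_{3}  ⟹  sig = (2; 1)
  P = {2,5}:  v_{2} + v_{5} = v_{6}  ⟹  sig = (2; 1)
  P = {3,7}:  v_{3} + v_{7} = v_{1}  ⟹  sig = (2; 1)
  P = {6,7}:  v_{6} + v_{7} = v_{5}  ⟹  sig = (2; 1)
  P = {2,8}:  v_{2} + v_{8} = v_{1} + v_{5}  ⟹  sig = (2; 1,1)
  P = {3,5}:  v_{3} + v_{5} = v_{1} + v_{6}  ⟹  sig = (2; 1,1)
  P = {3,8}:  v_{3} + v_{8} = 2·v_{1} + v_{5}  ⟹  sig = (2; 1,2)
  P = {6,8}:  v_{6} + v_{8} = v_{1} + 2·v_{5}  ⟹  sig = (2; 1,2)
  P = {4,8}:  v_{4} + v_{8} = 2·v_{7}  ⟹  sig = (2; 2)
  P = {1,4,6}:  v_{1} + v_{4} + v_{6} = 0  ⟹  sig = (3; —)
  P = {1,4,5}:  v_{1} + v_{4} + v_{5} = v_{7}  ⟹  sig = (3; 1)
  P = {1,5,7}:  v_{1} + v_{5} + v_{7} = v_{8}  ⟹  sig = (3; 1)
  P = {3,4,6}:  v_{3} + v_{4} + v_{6} = v_{2}  ⟹  sig = (3; 1)

Sorted signature multiset PRS(X):
{ (2; —),  (2; 1) ×4,  (2; 1,1) ×2,  (2; 1,2) ×2,  (2; 2),  (3; —),  (3; 1) ×3 }


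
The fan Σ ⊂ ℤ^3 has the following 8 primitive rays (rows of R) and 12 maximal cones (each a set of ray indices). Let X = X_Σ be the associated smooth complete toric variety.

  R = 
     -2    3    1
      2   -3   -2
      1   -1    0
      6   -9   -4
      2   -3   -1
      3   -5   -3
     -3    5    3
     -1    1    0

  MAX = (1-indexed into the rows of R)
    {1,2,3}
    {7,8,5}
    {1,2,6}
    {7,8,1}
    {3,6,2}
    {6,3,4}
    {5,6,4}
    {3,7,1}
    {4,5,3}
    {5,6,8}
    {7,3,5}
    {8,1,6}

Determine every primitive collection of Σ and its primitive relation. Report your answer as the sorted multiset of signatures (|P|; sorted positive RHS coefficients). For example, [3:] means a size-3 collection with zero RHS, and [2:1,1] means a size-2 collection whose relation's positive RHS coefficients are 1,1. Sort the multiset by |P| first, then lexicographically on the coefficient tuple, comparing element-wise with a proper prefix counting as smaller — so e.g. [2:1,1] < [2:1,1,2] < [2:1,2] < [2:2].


12 collections generate NE(X_Σ); each relation:

  {1,5}:  v_{1} + v_{5} = 0  ⟹  sig = [2:]
  {3,8}:  v_{3} + v_{8} = 0  ⟹  sig = [2:]
  {6,7}:  v_{6} + v_{7} = 0  ⟹  sig = [2:]
  {1,4}:  v_{1} + v_{4} = v_{3} + v_{6}  ⟹  sig = [2:1,1]
  {2,5}:  v_{2} + v_{5} = v_{3} + v_{6}  ⟹  sig = [2:1,1]
  {2,7}:  v_{2} + v_{7} = v_{1} + v_{3}  ⟹  sig = [2:1,1]
  {2,8}:  v_{2} + v_{8} = v_{1} + v_{6}  ⟹  sig = [2:1,1]
  {4,7}:  v_{4} + v_{7} = v_{3} + v_{5}  ⟹  sig = [2:1,1]
  {4,8}:  v_{4} + v_{8} = v_{5} + v_{6}  ⟹  sig = [2:1,1]
  {2,4}:  v_{2} + v_{4} = 2·v_{3} + 2·v_{6}  ⟹  sig = [2:2,2]
  {1,3,6}:  v_{1} + v_{3} + v_{6} = v_{2}  ⟹  sig = [3:1]
  {3,5,6}:  v_{3} + v_{5} + v_{6} = v_{4}  ⟹  sig = [3:1]

Sorted signature multiset PRS(X):
    [2:]
    [2:]
    [2:]
    [2:1,1]
    [2:1,1]
    [2:1,1]
    [2:1,1]
    [2:1,1]
    [2:1,1]
    [2:2,2]
    [3:1]
    [3:1]


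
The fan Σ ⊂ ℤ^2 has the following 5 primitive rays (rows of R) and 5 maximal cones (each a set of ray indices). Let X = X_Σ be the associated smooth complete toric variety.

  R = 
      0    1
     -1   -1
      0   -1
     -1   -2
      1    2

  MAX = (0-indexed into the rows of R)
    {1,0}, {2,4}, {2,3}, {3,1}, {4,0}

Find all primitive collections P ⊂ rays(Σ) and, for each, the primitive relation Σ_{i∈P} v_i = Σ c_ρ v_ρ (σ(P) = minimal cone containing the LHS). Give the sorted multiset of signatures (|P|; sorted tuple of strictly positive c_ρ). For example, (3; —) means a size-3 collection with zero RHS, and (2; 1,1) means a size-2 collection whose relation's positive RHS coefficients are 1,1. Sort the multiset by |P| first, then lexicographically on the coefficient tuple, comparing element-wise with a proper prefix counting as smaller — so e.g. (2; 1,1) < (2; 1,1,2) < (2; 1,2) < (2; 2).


|primitive collections| = 5. Relations:

  P = {0,2}:  v_{0} + v_{2} = 0  ⇒ sig = (2; —)
  P = {3,4}:  v_{3} + v_{4} = 0  ⇒ sig = (2; —)
  P = {0,3}:  v_{0} + v_{3} = v_{1}  ⇒ sig = (2; 1)
  P = {1,2}:  v_{1} + v_{2} = v_{3}  ⇒ sig = (2; 1)
  P = {1,4}:  v_{1} + v_{4} = v_{0}  ⇒ sig = (2; 1)

Sorted signature multiset PRS(X):
    (2; —)
    (2; —)
    (2; 1)
    (2; 1)
    (2; 1)


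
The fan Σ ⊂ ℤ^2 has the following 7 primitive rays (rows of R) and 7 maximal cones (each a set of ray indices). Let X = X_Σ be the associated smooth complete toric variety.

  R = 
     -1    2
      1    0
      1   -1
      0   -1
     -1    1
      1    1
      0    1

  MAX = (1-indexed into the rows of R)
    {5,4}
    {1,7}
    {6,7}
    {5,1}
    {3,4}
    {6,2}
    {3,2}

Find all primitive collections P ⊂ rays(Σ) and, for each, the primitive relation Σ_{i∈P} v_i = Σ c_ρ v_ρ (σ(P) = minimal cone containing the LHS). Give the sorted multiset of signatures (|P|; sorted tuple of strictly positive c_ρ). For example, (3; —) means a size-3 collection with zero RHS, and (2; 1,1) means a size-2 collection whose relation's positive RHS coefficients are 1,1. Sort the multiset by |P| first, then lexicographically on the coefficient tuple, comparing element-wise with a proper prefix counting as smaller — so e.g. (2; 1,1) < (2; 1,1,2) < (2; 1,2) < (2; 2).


Σ has 14 primitive collections:

  {3,5}:  v_{3} + v_{5} = 0  ⟹  sig = (2; —)
  {4,7}:  v_{4} + v_{7} = 0  ⟹  sig = (2; —)
  {1,3}:  v_{1} + v_{3} = v_{7}  ⟹  sig = (2; 1)
  {1,4}:  v_{1} + v_{4} = v_{5}  ⟹  sig = (2; 1)
  {2,4}:  v_{2} + v_{4} = v_{3}  ⟹  sig = (2; 1)
  {2,5}:  v_{2} + v_{5} = v_{7}  ⟹  sig = (2; 1)
  {2,7}:  v_{2} + v_{7} = v_{6}  ⟹  sig = (2; 1)
  {3,7}:  v_{3} + v_{7} = v_{2}  ⟹  sig = (2; 1)
  {4,6}:  v_{4} + v_{6} = v_{2}  ⟹  sig = (2; 1)
  {5,7}:  v_{5} + v_{7} = v_{1}  ⟹  sig = (2; 1)
  {1,2}:  v_{1} + v_{2} = 2·v_{7}  ⟹  sig = (2; 2)
  {3,6}:  v_{3} + v_{6} = 2·v_{2}  ⟹  sig = (2; 2)
  {5,6}:  v_{5} + v_{6} = 2·v_{7}  ⟹  sig = (2; 2)
  {1,6}:  v_{1} + v_{6} = 3·v_{7}  ⟹  sig = (2; 3)

Sorted signature multiset PRS(X):
[(2; —), (2; —), (2; 1), (2; 1), (2; 1), (2; 1), (2; 1), (2; 1), (2; 1), (2; 1), (2; 2), (2; 2), (2; 2), (2; 3)]


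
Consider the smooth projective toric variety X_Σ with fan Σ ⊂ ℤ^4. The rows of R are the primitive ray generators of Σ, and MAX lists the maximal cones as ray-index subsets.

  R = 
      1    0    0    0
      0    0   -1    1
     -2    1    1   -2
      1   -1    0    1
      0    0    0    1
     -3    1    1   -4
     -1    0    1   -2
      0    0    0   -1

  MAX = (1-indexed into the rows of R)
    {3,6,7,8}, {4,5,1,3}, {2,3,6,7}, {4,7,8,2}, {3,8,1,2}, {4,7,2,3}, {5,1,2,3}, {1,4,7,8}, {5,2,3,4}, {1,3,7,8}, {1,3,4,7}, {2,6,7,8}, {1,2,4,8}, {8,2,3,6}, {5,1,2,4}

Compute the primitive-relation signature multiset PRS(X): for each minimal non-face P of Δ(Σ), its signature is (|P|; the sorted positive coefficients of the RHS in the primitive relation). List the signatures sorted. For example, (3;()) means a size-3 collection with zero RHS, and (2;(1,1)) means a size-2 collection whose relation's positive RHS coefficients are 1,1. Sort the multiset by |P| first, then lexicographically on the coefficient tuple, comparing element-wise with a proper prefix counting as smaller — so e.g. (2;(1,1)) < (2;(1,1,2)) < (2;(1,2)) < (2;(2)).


9 collections generate NE(X_Σ); each relation:

  P = {5,8}:  v_{5} + v_{8} = 0 ; sig = (2;())
  P = {5,7}:  v_{5} + v_{7} = v_{3} + v_{4} ; sig = (2;(1,1))
  P = {5,6}:  v_{5} + v_{6} = v_{2} + v_{3} + v_{7} ; sig = (2;(1,1,1))
  P = {1,6}:  v_{1} + v_{6} = v_{3} + 2·v_{8} ; sig = (2;(1,2))
  P = {4,6}:  v_{4} + v_{6} = v_{2} + 2·v_{7} ; sig = (2;(1,2))
  P = {1,2,7}:  v_{1} + v_{2} + v_{7} = v_{8} ; sig = (3;(1))
  P = {3,4,8}:  v_{3} + v_{4} + v_{8} = v_{7} ; sig = (3;(1))
  P = {1,2,3,4}:  v_{1} + v_{2} + v_{3} + v_{4} = 0 ; sig = (4;())
  P = {2,3,7,8}:  v_{2} + v_{3} + v_{7} + v_{8} = v_{6} ; sig = (4;(1))

Hence PRS(X_Σ) =
[(2;()), (2;(1,1)), (2;(1,1,1)), (2;(1,2)), (2;(1,2)), (3;(1)), (3;(1)), (4;()), (4;(1))]


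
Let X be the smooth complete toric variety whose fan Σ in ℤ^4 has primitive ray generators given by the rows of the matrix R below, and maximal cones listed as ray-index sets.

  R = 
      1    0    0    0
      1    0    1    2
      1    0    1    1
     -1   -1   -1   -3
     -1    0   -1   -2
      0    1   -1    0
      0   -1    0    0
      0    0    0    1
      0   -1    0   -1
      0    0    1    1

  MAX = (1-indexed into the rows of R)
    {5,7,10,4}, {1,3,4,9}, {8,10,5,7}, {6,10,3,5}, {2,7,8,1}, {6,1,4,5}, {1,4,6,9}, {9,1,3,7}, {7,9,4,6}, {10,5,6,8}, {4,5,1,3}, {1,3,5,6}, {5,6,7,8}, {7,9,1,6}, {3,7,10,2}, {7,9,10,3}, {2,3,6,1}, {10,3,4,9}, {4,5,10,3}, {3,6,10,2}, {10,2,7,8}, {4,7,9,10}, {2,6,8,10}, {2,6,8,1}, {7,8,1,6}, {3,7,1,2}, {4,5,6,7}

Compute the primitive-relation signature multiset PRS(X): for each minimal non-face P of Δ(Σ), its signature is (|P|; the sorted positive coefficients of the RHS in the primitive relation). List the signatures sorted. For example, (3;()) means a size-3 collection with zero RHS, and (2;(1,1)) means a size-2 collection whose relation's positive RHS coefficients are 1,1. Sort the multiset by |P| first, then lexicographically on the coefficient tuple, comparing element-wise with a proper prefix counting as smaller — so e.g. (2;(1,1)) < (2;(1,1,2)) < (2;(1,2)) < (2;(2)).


|primitive collections| = 20. Relations:

  • {2,5}:  v_{2} + v_{5} = 0  ⇒ sig = (2;())
  • {1,10}:  v_{1} + v_{10} = v_{3}  ⇒ sig = (2;(1))
  • {2,4}:  v_{2} + v_{4} = v_{9}  ⇒ sig = (2;(1))
  • {3,8}:  v_{3} + v_{8} = v_{2}  ⇒ sig = (2;(1))
  • {5,9}:  v_{5} + v_{9} = v_{4}  ⇒ sig = (2;(1))
  • {8,9}:  v_{8} + v_{9} = v_{7}  ⇒ sig = (2;(1))
  • {2,9}:  v_{2} + v_{9} = v_{3} + v_{7}  ⇒ sig = (2;(1,1))
  • {4,8}:  v_{4} + v_{8} = v_{5} + v_{7}  ⇒ sig = (2;(1,1))
  • {6,9,10}:  v_{6} + v_{9} + v_{10} = 0  ⇒ sig = (3;())
  • {3,5,7}:  v_{3} + v_{5} + v_{7} = v_{9}  ⇒ sig = (3;(1))
  • {3,6,9}:  v_{3} + v_{6} + v_{9} = v_{1}  ⇒ sig = (3;(1))
  • {4,6,10}:  v_{4} + v_{6} + v_{10} = v_{5}  ⇒ sig = (3;(1))
  • {6,7,10}:  v_{6} + v_{7} + v_{10} = v_{8}  ⇒ sig = (3;(1))
  • {1,5,8}:  v_{1} + v_{5} + v_{8} = v_{6} + v_{9}  ⇒ sig = (3;(1,1))
  • {3,4,6}:  v_{3} + v_{4} + v_{6} = v_{1} + v_{5}  ⇒ sig = (3;(1,1))
  • {3,6,7}:  v_{3} + v_{6} + v_{7} = v_{1} + v_{8}  ⇒ sig = (3;(1,1))
  • {1,5,7}:  v_{1} + v_{5} + v_{7} = v_{6} + 2·v_{9}  ⇒ sig = (3;(1,2))
  • {2,6,7}:  v_{2} + v_{6} + v_{7} = v_{1} + 2·v_{8}  ⇒ sig = (3;(1,2))
  • {1,4,7}:  v_{1} + v_{4} + v_{7} = v_{6} + 3·v_{9}  ⇒ sig = (3;(1,3))
  • {3,4,7}:  v_{3} + v_{4} + v_{7} = 2·v_{9}  ⇒ sig = (3;(2))

so the primitive-relation signature multiset is
    |P|=2: 8 collections, coeffs (), (1), (1), (1), (1), (1), (1,1), (1,1)
    |P|=3: 12 collections, coeffs (), (1), (1), (1), (1), (1,1), (1,1), (1,1), (1,2), (1,2), (1,3), (2)


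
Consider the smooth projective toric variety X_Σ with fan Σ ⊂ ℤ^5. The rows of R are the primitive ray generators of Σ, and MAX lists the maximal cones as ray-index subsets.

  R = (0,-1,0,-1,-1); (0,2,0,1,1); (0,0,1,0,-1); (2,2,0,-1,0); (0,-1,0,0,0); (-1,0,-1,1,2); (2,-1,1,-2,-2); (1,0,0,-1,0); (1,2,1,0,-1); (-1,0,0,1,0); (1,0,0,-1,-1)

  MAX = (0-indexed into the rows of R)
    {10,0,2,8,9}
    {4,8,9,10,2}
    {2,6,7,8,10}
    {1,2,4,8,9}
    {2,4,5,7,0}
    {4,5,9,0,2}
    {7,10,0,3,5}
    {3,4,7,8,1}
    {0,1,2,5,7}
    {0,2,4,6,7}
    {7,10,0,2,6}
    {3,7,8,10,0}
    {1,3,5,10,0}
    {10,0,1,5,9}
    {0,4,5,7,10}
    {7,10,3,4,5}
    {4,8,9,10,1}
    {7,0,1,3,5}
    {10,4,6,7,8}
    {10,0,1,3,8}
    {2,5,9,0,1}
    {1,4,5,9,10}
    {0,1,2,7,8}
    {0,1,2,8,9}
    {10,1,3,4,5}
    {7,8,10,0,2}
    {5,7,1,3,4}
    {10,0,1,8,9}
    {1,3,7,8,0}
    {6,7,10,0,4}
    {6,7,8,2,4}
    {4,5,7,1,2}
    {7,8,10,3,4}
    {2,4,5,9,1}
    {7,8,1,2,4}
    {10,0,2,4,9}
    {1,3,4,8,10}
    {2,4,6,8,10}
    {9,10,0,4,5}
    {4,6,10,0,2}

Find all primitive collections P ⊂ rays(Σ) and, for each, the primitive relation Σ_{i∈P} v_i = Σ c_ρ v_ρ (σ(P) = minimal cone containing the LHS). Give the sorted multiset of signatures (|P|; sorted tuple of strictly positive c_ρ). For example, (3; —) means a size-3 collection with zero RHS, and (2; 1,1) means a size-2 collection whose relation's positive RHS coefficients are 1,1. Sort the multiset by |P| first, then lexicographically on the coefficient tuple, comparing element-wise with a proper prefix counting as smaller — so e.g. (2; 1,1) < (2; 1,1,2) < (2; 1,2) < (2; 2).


16 collections generate NE(X_Σ); each relation:

  {7,9}:  v_{7} + v_{9} = 0  so sig = (2; —)
  {5,8}:  v_{5} + v_{8} = v_{1}  so sig = (2; 1)
  {2,3}:  v_{2} + v_{3} = v_{7} + v_{8}  so sig = (2; 1,1)
  {3,9}:  v_{3} + v_{9} = v_{1} + v_{10}  so sig = (2; 1,1)
  {5,6}:  v_{5} + v_{6} = v_{4} + v_{7}  so sig = (2; 1,1)
  {1,6}:  v_{1} + v_{6} = v_{4} + v_{7} + v_{8}  so sig = (2; 1,1,1)
  {6,9}:  v_{6} + v_{9} = v_{2} + v_{4} + v_{10}  so sig = (2; 1,1,1)
  {3,6}:  v_{3} + v_{6} = v_{4} + 2·v_{7} + v_{8} + v_{10}  so sig = (2; 1,1,1,2)
  {0,1,4}:  v_{0} + v_{1} + v_{4} = 0  so sig = (3; —)
  {2,5,10}:  v_{2} + v_{5} + v_{10} = 0  so sig = (3; —)
  {1,2,10}:  v_{1} + v_{2} + v_{10} = v_{8}  so sig = (3; 1)
  {1,7,10}:  v_{1} + v_{7} + v_{10} = v_{3}  so sig = (3; 1)
  {0,3,4}:  v_{0} + v_{3} + v_{4} = v_{7} + v_{10}  so sig = (3; 1,1)
  {0,4,8}:  v_{0} + v_{4} + v_{8} = v_{2} + v_{10}  so sig = (3; 1,1)
  {0,6,8}:  v_{0} + v_{6} + v_{8} = 2·v_{2} + v_{7} + 2·v_{10}  so sig = (3; 1,2,2)
  {2,4,7,10}:  v_{2} + v_{4} + v_{7} + v_{10} = v_{6}  so sig = (4; 1)

Hence PRS(X_Σ) =
[(2; —), (2; 1), (2; 1,1), (2; 1,1), (2; 1,1), (2; 1,1,1), (2; 1,1,1), (2; 1,1,1,2), (3; —), (3; —), (3; 1), (3; 1), (3; 1,1), (3; 1,1), (3; 1,2,2), (4; 1)]


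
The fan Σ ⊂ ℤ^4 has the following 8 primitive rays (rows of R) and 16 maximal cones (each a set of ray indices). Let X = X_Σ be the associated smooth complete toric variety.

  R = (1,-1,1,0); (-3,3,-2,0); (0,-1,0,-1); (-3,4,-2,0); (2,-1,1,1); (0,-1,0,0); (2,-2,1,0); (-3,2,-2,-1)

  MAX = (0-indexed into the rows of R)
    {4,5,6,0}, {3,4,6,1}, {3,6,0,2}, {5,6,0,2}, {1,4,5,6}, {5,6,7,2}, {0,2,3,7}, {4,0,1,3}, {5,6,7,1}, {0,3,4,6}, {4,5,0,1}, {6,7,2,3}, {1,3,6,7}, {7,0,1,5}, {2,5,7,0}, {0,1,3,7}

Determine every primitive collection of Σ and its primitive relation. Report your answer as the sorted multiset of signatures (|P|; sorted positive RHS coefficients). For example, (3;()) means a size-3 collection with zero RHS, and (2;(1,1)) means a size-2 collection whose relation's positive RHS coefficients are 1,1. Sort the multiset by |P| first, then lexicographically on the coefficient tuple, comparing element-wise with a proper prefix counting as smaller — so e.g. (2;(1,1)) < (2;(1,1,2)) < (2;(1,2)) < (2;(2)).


6 minimal non-faces of Δ(Σ) (on 8 rays):

  • {1,2}:  v_{1} + v_{2} = v_{7} ; sig = (2;(1))
  • {2,4}:  v_{2} + v_{4} = v_{6} ; sig = (2;(1))
  • {3,5}:  v_{3} + v_{5} = v_{1} ; sig = (2;(1))
  • {4,7}:  v_{4} + v_{7} = v_{1} + v_{6} ; sig = (2;(1,1))
  • {0,1,6}:  v_{0} + v_{1} + v_{6} = 0 ; sig = (3;())
  • {0,6,7}:  v_{0} + v_{6} + v_{7} = v_{2} ; sig = (3;(1))

Sorted signature multiset PRS(X):
    |P|=2: 4 collections, coeffs (1), (1), (1), (1,1)
    |P|=3: 2 collections, coeffs (), (1)


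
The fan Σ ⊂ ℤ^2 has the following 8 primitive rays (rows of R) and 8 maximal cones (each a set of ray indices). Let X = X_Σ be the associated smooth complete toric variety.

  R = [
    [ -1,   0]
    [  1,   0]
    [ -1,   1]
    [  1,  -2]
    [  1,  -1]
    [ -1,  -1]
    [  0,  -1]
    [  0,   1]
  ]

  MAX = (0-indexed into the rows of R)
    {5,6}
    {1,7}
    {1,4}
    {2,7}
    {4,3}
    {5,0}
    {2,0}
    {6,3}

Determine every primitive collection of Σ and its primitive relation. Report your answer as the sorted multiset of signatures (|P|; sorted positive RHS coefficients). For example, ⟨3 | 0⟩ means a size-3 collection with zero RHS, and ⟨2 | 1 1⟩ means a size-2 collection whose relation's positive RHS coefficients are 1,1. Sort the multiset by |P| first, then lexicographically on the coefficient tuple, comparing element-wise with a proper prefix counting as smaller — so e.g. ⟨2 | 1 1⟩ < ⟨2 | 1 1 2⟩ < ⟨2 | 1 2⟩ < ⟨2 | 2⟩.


20 minimal non-faces of Δ(Σ) (on 8 rays):

  {0,1}:  v_{0} + v_{1} = 0 — sig = ⟨2 | 0⟩
  {2,4}:  v_{2} + v_{4} = 0 — sig = ⟨2 | 0⟩
  {6,7}:  v_{6} + v_{7} = 0 — sig = ⟨2 | 0⟩
  {0,4}:  v_{0} + v_{4} = v_{6} — sig = ⟨2 | 1⟩
  {0,6}:  v_{0} + v_{6} = v_{5} — sig = ⟨2 | 1⟩
  {0,7}:  v_{0} + v_{7} = v_{2} — sig = ⟨2 | 1⟩
  {1,2}:  v_{1} + v_{2} = v_{7} — sig = ⟨2 | 1⟩
  {1,5}:  v_{1} + v_{5} = v_{6} — sig = ⟨2 | 1⟩
  {1,6}:  v_{1} + v_{6} = v_{4} — sig = ⟨2 | 1⟩
  {2,3}:  v_{2} + v_{3} = v_{6} — sig = ⟨2 | 1⟩
  {2,6}:  v_{2} + v_{6} = v_{0} — sig = ⟨2 | 1⟩
  {3,7}:  v_{3} + v_{7} = v_{4} — sig = ⟨2 | 1⟩
  {4,6}:  v_{4} + v_{6} = v_{3} — sig = ⟨2 | 1⟩
  {4,7}:  v_{4} + v_{7} = v_{1} — sig = ⟨2 | 1⟩
  {5,7}:  v_{5} + v_{7} = v_{0} — sig = ⟨2 | 1⟩
  {0,3}:  v_{0} + v_{3} = 2·v_{6} — sig = ⟨2 | 2⟩
  {1,3}:  v_{1} + v_{3} = 2·v_{4} — sig = ⟨2 | 2⟩
  {2,5}:  v_{2} + v_{5} = 2·v_{0} — sig = ⟨2 | 2⟩
  {4,5}:  v_{4} + v_{5} = 2·v_{6} — sig = ⟨2 | 2⟩
  {3,5}:  v_{3} + v_{5} = 3·v_{6} — sig = ⟨2 | 3⟩

Sorted signature multiset PRS(X):
{ ⟨2 | 0⟩ ×3,  ⟨2 | 1⟩ ×12,  ⟨2 | 2⟩ ×4,  ⟨2 | 3⟩ }


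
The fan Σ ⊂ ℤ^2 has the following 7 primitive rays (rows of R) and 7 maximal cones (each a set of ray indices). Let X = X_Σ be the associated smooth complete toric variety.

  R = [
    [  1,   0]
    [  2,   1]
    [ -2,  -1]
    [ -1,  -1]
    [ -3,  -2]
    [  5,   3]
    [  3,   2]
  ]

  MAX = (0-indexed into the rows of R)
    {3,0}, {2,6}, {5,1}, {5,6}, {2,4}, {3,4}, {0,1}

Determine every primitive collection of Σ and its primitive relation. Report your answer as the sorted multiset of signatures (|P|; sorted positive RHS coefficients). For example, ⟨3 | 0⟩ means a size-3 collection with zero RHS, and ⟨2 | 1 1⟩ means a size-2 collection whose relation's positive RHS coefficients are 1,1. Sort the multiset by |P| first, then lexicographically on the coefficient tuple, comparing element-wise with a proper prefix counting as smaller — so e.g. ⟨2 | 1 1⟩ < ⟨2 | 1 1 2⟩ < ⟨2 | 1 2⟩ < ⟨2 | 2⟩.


Σ has 14 primitive collections:

  P={1,2}:  v_{1} + v_{2} = 0  →  sig = ⟨2 | 0⟩
  P={4,6}:  v_{4} + v_{6} = 0  →  sig = ⟨2 | 0⟩
  P={0,2}:  v_{0} + v_{2} = v_{3}  →  sig = ⟨2 | 1⟩
  P={1,3}:  v_{1} + v_{3} = v_{0}  →  sig = ⟨2 | 1⟩
  P={1,4}:  v_{1} + v_{4} = v_{3}  →  sig = ⟨2 | 1⟩
  P={1,6}:  v_{1} + v_{6} = v_{5}  →  sig = ⟨2 | 1⟩
  P={2,3}:  v_{2} + v_{3} = v_{4}  →  sig = ⟨2 | 1⟩
  P={2,5}:  v_{2} + v_{5} = v_{6}  →  sig = ⟨2 | 1⟩
  P={3,6}:  v_{3} + v_{6} = v_{1}  →  sig = ⟨2 | 1⟩
  P={4,5}:  v_{4} + v_{5} = v_{1}  →  sig = ⟨2 | 1⟩
  P={0,4}:  v_{0} + v_{4} = 2·v_{3}  →  sig = ⟨2 | 2⟩
  P={0,6}:  v_{0} + v_{6} = 2·v_{1}  →  sig = ⟨2 | 2⟩
  P={3,5}:  v_{3} + v_{5} = 2·v_{1}  →  sig = ⟨2 | 2⟩
  P={0,5}:  v_{0} + v_{5} = 3·v_{1}  →  sig = ⟨2 | 3⟩

Signatures (|P|; sorted positive RHS coefficients), sorted:
    |P|=2: 14 collections, coeffs (), (), (1), (1), (1), (1), (1), (1), (1), (1), (2), (2), (2), (3)


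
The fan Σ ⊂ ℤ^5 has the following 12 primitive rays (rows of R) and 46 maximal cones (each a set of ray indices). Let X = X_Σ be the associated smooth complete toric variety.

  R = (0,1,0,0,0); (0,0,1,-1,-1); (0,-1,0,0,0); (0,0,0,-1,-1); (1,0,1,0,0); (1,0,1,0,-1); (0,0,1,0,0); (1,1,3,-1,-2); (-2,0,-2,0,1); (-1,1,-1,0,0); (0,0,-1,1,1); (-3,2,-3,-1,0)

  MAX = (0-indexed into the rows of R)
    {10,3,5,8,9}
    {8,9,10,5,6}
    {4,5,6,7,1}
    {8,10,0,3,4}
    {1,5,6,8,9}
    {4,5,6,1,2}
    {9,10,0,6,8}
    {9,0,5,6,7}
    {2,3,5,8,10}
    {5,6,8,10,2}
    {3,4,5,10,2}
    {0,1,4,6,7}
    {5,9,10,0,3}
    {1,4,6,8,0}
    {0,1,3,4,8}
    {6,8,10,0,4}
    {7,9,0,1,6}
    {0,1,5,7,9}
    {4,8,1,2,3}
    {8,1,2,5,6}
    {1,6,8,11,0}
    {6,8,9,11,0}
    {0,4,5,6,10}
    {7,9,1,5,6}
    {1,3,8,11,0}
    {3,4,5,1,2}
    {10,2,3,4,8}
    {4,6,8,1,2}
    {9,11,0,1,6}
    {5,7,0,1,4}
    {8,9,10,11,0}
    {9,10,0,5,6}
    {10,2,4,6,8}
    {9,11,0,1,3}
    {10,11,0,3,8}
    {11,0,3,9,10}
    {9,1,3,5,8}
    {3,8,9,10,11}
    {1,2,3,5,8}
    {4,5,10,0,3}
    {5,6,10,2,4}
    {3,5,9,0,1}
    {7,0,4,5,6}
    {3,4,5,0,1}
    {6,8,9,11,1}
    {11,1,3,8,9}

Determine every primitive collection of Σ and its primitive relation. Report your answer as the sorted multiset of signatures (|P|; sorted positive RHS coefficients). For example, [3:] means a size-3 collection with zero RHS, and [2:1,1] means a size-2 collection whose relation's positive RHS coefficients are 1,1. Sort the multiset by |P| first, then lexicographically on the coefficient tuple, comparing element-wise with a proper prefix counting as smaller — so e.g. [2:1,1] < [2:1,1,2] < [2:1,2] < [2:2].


Minimal non-faces — 19 found among 12 rays, 46 max cones:

  P={0,2}:  v_{0} + v_{2} = 0 ; sig = [2:]
  P={1,10}:  v_{1} + v_{10} = 0 ; sig = [2:]
  P={3,6}:  v_{3} + v_{6} = v_{1} ; sig = [2:1]
  P={4,9}:  v_{4} + v_{9} = v_{0} ; sig = [2:1]
  P={2,9}:  v_{2} + v_{9} = v_{5} + v_{8} ; sig = [2:1,1]
  P={2,7}:  v_{2} + v_{7} = v_{1} + v_{5} + v_{6} ; sig = [2:1,1,1]
  P={2,11}:  v_{2} + v_{11} = v_{3} + v_{8} + v_{9} ; sig = [2:1,1,1]
  P={7,8}:  v_{7} + v_{8} = v_{1} + v_{6} + v_{9} ; sig = [2:1,1,1]
  P={7,10}:  v_{7} + v_{10} = v_{0} + v_{5} + v_{6} ; sig = [2:1,1,1]
  P={3,7}:  v_{3} + v_{7} = v_{0} + 2·v_{1} + v_{5} ; sig = [2:1,1,2]
  P={4,11}:  v_{4} + v_{11} = 2·v_{0} + v_{3} + v_{8} ; sig = [2:1,1,2]
  P={5,11}:  v_{5} + v_{11} = v_{3} + 2·v_{9} ; sig = [2:1,2]
  P={7,11}:  v_{7} + v_{11} = v_{0} + 2·v_{1} + 2·v_{9} ; sig = [2:1,2,2]
  P={4,5,8}:  v_{4} + v_{5} + v_{8} = 0 ; sig = [3:]
  P={0,5,8}:  v_{0} + v_{5} + v_{8} = v_{9} ; sig = [3:1]
  P={6,10,11}:  v_{6} + v_{10} + v_{11} = v_{0} + v_{8} + v_{9} ; sig = [3:1,1,1]
  P={0,1,5,6}:  v_{0} + v_{1} + v_{5} + v_{6} = v_{7} ; sig = [4:1]
  P={0,3,8,9}:  v_{0} + v_{3} + v_{8} + v_{9} = v_{11} ; sig = [4:1]
  P={0,1,8,9}:  v_{0} + v_{1} + v_{8} + v_{9} = v_{6} + v_{11} ; sig = [4:1,1]

Hence PRS(X_Σ) =
    [2:]
    [2:]
    [2:1]
    [2:1]
    [2:1,1]
    [2:1,1,1]
    [2:1,1,1]
    [2:1,1,1]
    [2:1,1,1]
    [2:1,1,2]
    [2:1,1,2]
    [2:1,2]
    [2:1,2,2]
    [3:]
    [3:1]
    [3:1,1,1]
    [4:1]
    [4:1]
    [4:1,1]


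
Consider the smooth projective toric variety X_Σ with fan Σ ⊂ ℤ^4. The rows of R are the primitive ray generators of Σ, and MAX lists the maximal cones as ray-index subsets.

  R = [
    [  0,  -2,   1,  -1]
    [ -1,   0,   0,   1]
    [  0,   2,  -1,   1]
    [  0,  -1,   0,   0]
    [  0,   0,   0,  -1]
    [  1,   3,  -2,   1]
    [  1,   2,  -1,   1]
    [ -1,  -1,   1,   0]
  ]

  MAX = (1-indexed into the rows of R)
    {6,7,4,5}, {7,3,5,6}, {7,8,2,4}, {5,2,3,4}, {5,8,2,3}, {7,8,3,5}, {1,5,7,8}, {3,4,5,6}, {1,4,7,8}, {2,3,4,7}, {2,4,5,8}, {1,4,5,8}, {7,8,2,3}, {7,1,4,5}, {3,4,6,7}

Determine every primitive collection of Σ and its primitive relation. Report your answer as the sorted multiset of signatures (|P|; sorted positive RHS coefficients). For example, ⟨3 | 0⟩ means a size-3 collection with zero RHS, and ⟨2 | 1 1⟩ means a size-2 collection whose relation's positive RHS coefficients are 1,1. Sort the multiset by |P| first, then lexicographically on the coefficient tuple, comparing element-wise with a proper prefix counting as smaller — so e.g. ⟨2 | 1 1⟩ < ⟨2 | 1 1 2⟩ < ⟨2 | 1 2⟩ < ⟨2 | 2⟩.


|primitive collections| = 9. Relations:

  {1,3}:  v_{1} + v_{3} = 0 — sig = ⟨2 | 0⟩
  {6,8}:  v_{6} + v_{8} = v_{3} — sig = ⟨2 | 1⟩
  {1,2}:  v_{1} + v_{2} = v_{4} + v_{8} — sig = ⟨2 | 1 1⟩
  {1,6}:  v_{1} + v_{6} = v_{4} + v_{5} + v_{7} — sig = ⟨2 | 1 1 1⟩
  {2,6}:  v_{2} + v_{6} = 2·v_{3} + v_{4} — sig = ⟨2 | 1 2⟩
  {2,5,7}:  v_{2} + v_{5} + v_{7} = v_{3} — sig = ⟨3 | 1⟩
  {3,4,8}:  v_{3} + v_{4} + v_{8} = v_{2} — sig = ⟨3 | 1⟩
  {4,5,7,8}:  v_{4} + v_{5} + v_{7} + v_{8} = 0 — sig = ⟨4 | 0⟩
  {3,4,5,7}:  v_{3} + v_{4} + v_{5} + v_{7} = v_{6} — sig = ⟨4 | 1⟩

Sorted signature multiset PRS(X):
{ ⟨2 | 0⟩,  ⟨2 | 1⟩,  ⟨2 | 1 1⟩,  ⟨2 | 1 1 1⟩,  ⟨2 | 1 2⟩,  ⟨3 | 1⟩ ×2,  ⟨4 | 0⟩,  ⟨4 | 1⟩ }


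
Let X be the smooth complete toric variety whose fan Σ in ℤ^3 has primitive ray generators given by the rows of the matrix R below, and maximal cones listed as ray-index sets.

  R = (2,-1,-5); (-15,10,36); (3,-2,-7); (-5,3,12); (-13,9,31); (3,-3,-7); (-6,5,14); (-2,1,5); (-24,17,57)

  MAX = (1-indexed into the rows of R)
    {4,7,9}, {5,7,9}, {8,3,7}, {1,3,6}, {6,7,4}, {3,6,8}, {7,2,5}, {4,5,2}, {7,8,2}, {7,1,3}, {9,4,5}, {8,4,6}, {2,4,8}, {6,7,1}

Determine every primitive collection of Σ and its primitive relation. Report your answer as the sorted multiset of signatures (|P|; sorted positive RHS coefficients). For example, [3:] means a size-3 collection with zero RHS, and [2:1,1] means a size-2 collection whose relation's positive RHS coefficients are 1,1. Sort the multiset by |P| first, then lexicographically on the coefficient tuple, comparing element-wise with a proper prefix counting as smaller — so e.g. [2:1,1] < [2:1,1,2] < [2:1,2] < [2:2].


20 collections generate NE(X_Σ); each relation:

  {1,8}:  v_{1} + v_{8} = 0 — sig = [2:]
  {1,2}:  v_{1} + v_{2} = v_{5} — sig = [2:1]
  {3,4}:  v_{3} + v_{4} = v_{8} — sig = [2:1]
  {5,8}:  v_{5} + v_{8} = v_{2} — sig = [2:1]
  {1,4}:  v_{1} + v_{4} = v_{6} + v_{7} — sig = [2:1,1]
  {1,5}:  v_{1} + v_{5} = v_{4} + v_{7} — sig = [2:1,1]
  {3,9}:  v_{3} + v_{9} = v_{2} + v_{7} — sig = [2:1,1]
  {2,6}:  v_{2} + v_{6} = 2·v_{4} + v_{8} — sig = [2:1,2]
  {3,5}:  v_{3} + v_{5} = v_{7} + 2·v_{8} — sig = [2:1,2]
  {2,3}:  v_{2} + v_{3} = v_{7} + 3·v_{8} — sig = [2:1,3]
  {6,9}:  v_{6} + v_{9} = 3·v_{4} + v_{7} — sig = [2:1,3]
  {5,6}:  v_{5} + v_{6} = 2·v_{4} — sig = [2:2]
  {8,9}:  v_{8} + v_{9} = 2·v_{5} — sig = [2:2]
  {1,9}:  v_{1} + v_{9} = 2·v_{4} + 2·v_{7} — sig = [2:2,2]
  {2,9}:  v_{2} + v_{9} = 3·v_{5} — sig = [2:3]
  {3,6,7}:  v_{3} + v_{6} + v_{7} = 0 — sig = [3:]
  {4,5,7}:  v_{4} + v_{5} + v_{7} = v_{9} — sig = [3:1]
  {4,7,8}:  v_{4} + v_{7} + v_{8} = v_{5} — sig = [3:1]
  {6,7,8}:  v_{6} + v_{7} + v_{8} = v_{4} — sig = [3:1]
  {2,4,7}:  v_{2} + v_{4} + v_{7} = 2·v_{5} — sig = [3:2]

Signatures (|P|; sorted positive RHS coefficients), sorted:
{ [2:],  [2:1] ×3,  [2:1,1] ×3,  [2:1,2] ×2,  [2:1,3] ×2,  [2:2] ×2,  [2:2,2],  [2:3],  [3:],  [3:1] ×3,  [3:2] }


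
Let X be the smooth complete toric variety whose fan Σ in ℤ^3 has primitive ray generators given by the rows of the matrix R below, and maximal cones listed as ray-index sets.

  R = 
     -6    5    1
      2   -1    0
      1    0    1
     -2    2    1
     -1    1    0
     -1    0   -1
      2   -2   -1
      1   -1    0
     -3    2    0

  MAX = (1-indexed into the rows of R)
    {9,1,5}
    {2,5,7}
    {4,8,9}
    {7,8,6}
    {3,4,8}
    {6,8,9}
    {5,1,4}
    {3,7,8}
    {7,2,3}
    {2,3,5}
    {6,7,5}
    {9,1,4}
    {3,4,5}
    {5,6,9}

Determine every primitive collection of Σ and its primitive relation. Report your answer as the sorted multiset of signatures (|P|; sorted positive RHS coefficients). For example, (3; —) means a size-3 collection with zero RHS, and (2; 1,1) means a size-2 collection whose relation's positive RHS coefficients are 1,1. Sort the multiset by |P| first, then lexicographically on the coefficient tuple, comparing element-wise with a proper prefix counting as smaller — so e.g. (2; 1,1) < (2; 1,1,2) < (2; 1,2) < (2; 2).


Minimal non-faces — 17 found among 9 rays, 14 max cones:

  {3,6}:  v_{3} + v_{6} = 0  →  sig = (2; —)
  {4,7}:  v_{4} + v_{7} = 0  →  sig = (2; —)
  {5,8}:  v_{5} + v_{8} = 0  →  sig = (2; —)
  {2,9}:  v_{2} + v_{9} = v_{5}  →  sig = (2; 1)
  {3,9}:  v_{3} + v_{9} = v_{4}  →  sig = (2; 1)
  {4,6}:  v_{4} + v_{6} = v_{9}  →  sig = (2; 1)
  {7,9}:  v_{7} + v_{9} = v_{6}  →  sig = (2; 1)
  {1,7}:  v_{1} + v_{7} = v_{5} + v_{9}  →  sig = (2; 1,1)
  {1,8}:  v_{1} + v_{8} = v_{4} + v_{9}  →  sig = (2; 1,1)
  {2,4}:  v_{2} + v_{4} = v_{3} + v_{5}  →  sig = (2; 1,1)
  {2,6}:  v_{2} + v_{6} = v_{5} + v_{7}  →  sig = (2; 1,1)
  {2,8}:  v_{2} + v_{8} = v_{3} + v_{7}  →  sig = (2; 1,1)
  {1,2}:  v_{1} + v_{2} = v_{4} + 2·v_{5}  →  sig = (2; 1,2)
  {1,3}:  v_{1} + v_{3} = 2·v_{4} + v_{5}  →  sig = (2; 1,2)
  {1,6}:  v_{1} + v_{6} = v_{5} + 2·v_{9}  →  sig = (2; 1,2)
  {3,5,7}:  v_{3} + v_{5} + v_{7} = v_{2}  →  sig = (3; 1)
  {4,5,9}:  v_{4} + v_{5} + v_{9} = v_{1}  →  sig = (3; 1)

so the primitive-relation signature multiset is
    (2; —)
    (2; —)
    (2; —)
    (2; 1)
    (2; 1)
    (2; 1)
    (2; 1)
    (2; 1,1)
    (2; 1,1)
    (2; 1,1)
    (2; 1,1)
    (2; 1,1)
    (2; 1,2)
    (2; 1,2)
    (2; 1,2)
    (3; 1)
    (3; 1)


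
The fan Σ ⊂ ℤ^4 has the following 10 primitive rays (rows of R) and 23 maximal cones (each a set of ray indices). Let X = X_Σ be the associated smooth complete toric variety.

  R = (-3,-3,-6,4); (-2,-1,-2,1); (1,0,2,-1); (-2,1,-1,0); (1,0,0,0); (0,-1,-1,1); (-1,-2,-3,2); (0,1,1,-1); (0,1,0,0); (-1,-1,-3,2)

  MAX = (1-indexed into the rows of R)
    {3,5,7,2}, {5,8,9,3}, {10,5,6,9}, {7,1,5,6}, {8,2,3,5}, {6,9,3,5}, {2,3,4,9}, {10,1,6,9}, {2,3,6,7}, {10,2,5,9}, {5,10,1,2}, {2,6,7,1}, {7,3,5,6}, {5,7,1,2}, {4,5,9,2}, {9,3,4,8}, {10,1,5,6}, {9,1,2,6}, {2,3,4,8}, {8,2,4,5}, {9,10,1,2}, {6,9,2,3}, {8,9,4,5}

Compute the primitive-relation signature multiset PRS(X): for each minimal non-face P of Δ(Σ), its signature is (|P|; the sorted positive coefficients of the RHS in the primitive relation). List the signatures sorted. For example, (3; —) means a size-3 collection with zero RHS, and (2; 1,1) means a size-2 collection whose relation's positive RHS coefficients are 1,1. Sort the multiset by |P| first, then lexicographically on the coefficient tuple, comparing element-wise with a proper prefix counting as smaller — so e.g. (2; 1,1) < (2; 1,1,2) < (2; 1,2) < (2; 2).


18 collections generate NE(X_Σ); each relation:

  {6,8}:  v_{6} + v_{8} = 0  ⇒ sig = (2; —)
  {3,10}:  v_{3} + v_{10} = v_{6}  ⇒ sig = (2; 1)
  {7,9}:  v_{7} + v_{9} = v_{10}  ⇒ sig = (2; 1)
  {1,8}:  v_{1} + v_{8} = v_{2} + v_{10}  ⇒ sig = (2; 1,1)
  {4,6}:  v_{4} + v_{6} = v_{2} + v_{9}  ⇒ sig = (2; 1,1)
  {7,8}:  v_{7} + v_{8} = v_{2} + v_{5}  ⇒ sig = (2; 1,1)
  {7,10}:  v_{7} + v_{10} = v_{1} + v_{5}  ⇒ sig = (2; 1,1)
  {8,10}:  v_{8} + v_{10} = v_{2} + v_{5} + v_{9}  ⇒ sig = (2; 1,1,1)
  {1,4}:  v_{1} + v_{4} = 2·v_{2} + v_{9} + v_{10}  ⇒ sig = (2; 1,1,2)
  {4,7}:  v_{4} + v_{7} = 2·v_{2} + v_{5} + v_{9}  ⇒ sig = (2; 1,1,2)
  {1,3}:  v_{1} + v_{3} = v_{2} + 2·v_{6}  ⇒ sig = (2; 1,2)
  {4,10}:  v_{4} + v_{10} = 2·v_{2} + v_{5} + 2·v_{9}  ⇒ sig = (2; 1,2,2)
  {2,5,6}:  v_{2} + v_{5} + v_{6} = v_{7}  ⇒ sig = (3; 1)
  {2,6,10}:  v_{2} + v_{6} + v_{10} = v_{1}  ⇒ sig = (3; 1)
  {2,8,9}:  v_{2} + v_{8} + v_{9} = v_{4}  ⇒ sig = (3; 1)
  {3,4,5}:  v_{3} + v_{4} + v_{5} = v_{8}  ⇒ sig = (3; 1)
  {1,5,9}:  v_{1} + v_{5} + v_{9} = 2·v_{10}  ⇒ sig = (3; 2)
  {2,3,5,9}:  v_{2} + v_{3} + v_{5} + v_{9} = 0  ⇒ sig = (4; —)

Sorted signature multiset PRS(X):
[(2; —), (2; 1), (2; 1), (2; 1,1), (2; 1,1), (2; 1,1), (2; 1,1), (2; 1,1,1), (2; 1,1,2), (2; 1,1,2), (2; 1,2), (2; 1,2,2), (3; 1), (3; 1), (3; 1), (3; 1), (3; 2), (4; —)]


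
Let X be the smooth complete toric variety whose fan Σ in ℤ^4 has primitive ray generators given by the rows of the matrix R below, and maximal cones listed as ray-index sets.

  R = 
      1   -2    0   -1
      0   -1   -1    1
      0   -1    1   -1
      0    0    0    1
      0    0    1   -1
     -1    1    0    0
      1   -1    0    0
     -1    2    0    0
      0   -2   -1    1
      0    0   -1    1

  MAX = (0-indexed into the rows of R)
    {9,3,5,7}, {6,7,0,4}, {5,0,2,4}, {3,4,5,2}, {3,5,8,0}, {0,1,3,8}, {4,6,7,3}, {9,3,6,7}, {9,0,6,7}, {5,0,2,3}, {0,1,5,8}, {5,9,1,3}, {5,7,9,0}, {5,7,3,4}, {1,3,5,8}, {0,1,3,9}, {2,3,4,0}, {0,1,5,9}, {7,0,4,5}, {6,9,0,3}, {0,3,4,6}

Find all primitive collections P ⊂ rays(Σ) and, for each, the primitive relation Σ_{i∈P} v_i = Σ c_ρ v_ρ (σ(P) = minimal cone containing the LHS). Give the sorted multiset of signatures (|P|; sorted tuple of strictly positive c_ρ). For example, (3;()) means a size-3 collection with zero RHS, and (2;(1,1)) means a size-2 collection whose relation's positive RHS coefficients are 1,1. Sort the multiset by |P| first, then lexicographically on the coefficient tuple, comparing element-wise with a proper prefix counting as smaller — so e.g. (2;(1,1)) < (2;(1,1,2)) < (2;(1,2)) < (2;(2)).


Primitive collections (18):

  P={4,9}:  v_{4} + v_{9} = 0 — sig = (2;())
  P={5,6}:  v_{5} + v_{6} = 0 — sig = (2;())
  P={1,7}:  v_{1} + v_{7} = v_{5} + v_{9} — sig = (2;(1,1))
  P={2,7}:  v_{2} + v_{7} = v_{4} + v_{5} — sig = (2;(1,1))
  P={7,8}:  v_{7} + v_{8} = v_{1} + v_{5} — sig = (2;(1,1))
  P={1,4}:  v_{1} + v_{4} = v_{0} + v_{3} + v_{5} — sig = (2;(1,1,1))
  P={1,6}:  v_{1} + v_{6} = v_{0} + v_{3} + v_{9} — sig = (2;(1,1,1))
  P={2,6}:  v_{2} + v_{6} = v_{0} + v_{3} + v_{4} — sig = (2;(1,1,1))
  P={2,9}:  v_{2} + v_{9} = v_{0} + v_{3} + v_{5} — sig = (2;(1,1,1))
  P={6,8}:  v_{6} + v_{8} = v_{0} + v_{1} + v_{3} — sig = (2;(1,1,1))
  P={8,9}:  v_{8} + v_{9} = 2·v_{1} — sig = (2;(2))
  P={1,2}:  v_{1} + v_{2} = 2·v_{0} + 2·v_{3} + 2·v_{5} — sig = (2;(2,2,2))
  P={4,8}:  v_{4} + v_{8} = 2·v_{0} + 2·v_{3} + 2·v_{5} — sig = (2;(2,2,2))
  P={2,8}:  v_{2} + v_{8} = 3·v_{0} + 3·v_{3} + 3·v_{5} — sig = (2;(3,3,3))
  P={0,3,7}:  v_{0} + v_{3} + v_{7} = 0 — sig = (3;())
  P={0,1,3,5}:  v_{0} + v_{1} + v_{3} + v_{5} = v_{8} — sig = (4;(1))
  P={0,3,4,5}:  v_{0} + v_{3} + v_{4} + v_{5} = v_{2} — sig = (4;(1))
  P={0,3,5,9}:  v_{0} + v_{3} + v_{5} + v_{9} = v_{1} — sig = (4;(1))

Signatures (|P|; sorted positive RHS coefficients), sorted:
    |P|=2: 14 collections, coeffs (), (), (1,1), (1,1), (1,1), (1,1,1), (1,1,1), (1,1,1), (1,1,1), (1,1,1), (2), (2,2,2), (2,2,2), (3,3,3)
    |P|=3: 1 collection, coeffs ()
    |P|=4: 3 collections, coeffs (1), (1), (1)


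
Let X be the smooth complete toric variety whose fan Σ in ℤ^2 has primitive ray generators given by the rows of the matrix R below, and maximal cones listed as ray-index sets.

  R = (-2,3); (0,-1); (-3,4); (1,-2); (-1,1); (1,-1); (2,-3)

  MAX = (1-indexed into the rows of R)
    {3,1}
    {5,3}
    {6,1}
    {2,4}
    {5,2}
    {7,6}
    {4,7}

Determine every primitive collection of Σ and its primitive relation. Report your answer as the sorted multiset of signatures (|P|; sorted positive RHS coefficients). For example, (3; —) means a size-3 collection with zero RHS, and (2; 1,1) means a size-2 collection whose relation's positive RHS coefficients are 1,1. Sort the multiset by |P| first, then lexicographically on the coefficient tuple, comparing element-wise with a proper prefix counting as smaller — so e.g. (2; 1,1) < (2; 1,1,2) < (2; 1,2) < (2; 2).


Σ has 14 primitive collections:

  • {1,7}:  v_{1} + v_{7} = 0 — sig = (2; —)
  • {5,6}:  v_{5} + v_{6} = 0 — sig = (2; —)
  • {1,4}:  v_{1} + v_{4} = v_{5} — sig = (2; 1)
  • {1,5}:  v_{1} + v_{5} = v_{3} — sig = (2; 1)
  • {2,6}:  v_{2} + v_{6} = v_{4} — sig = (2; 1)
  • {3,6}:  v_{3} + v_{6} = v_{1} — sig = (2; 1)
  • {3,7}:  v_{3} + v_{7} = v_{5} — sig = (2; 1)
  • {4,5}:  v_{4} + v_{5} = v_{2} — sig = (2; 1)
  • {4,6}:  v_{4} + v_{6} = v_{7} — sig = (2; 1)
  • {5,7}:  v_{5} + v_{7} = v_{4} — sig = (2; 1)
  • {1,2}:  v_{1} + v_{2} = 2·v_{5} — sig = (2; 2)
  • {2,7}:  v_{2} + v_{7} = 2·v_{4} — sig = (2; 2)
  • {3,4}:  v_{3} + v_{4} = 2·v_{5} — sig = (2; 2)
  • {2,3}:  v_{2} + v_{3} = 3·v_{5} — sig = (2; 3)

Sorted signature multiset PRS(X):
    (2; —)
    (2; —)
    (2; 1)
    (2; 1)
    (2; 1)
    (2; 1)
    (2; 1)
    (2; 1)
    (2; 1)
    (2; 1)
    (2; 2)
    (2; 2)
    (2; 2)
    (2; 3)


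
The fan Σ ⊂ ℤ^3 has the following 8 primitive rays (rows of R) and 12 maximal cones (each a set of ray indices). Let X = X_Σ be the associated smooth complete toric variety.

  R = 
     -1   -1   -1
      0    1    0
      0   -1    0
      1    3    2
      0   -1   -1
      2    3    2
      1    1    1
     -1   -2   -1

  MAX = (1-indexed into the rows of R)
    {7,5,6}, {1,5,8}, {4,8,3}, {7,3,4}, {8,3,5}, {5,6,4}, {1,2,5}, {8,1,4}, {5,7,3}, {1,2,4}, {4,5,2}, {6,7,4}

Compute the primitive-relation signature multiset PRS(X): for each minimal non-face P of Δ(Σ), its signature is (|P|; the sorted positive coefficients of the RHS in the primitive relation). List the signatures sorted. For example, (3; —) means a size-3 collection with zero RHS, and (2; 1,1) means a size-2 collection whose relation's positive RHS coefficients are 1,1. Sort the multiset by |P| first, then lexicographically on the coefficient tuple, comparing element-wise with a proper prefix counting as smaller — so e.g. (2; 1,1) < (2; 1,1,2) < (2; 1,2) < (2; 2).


14 minimal non-faces of Δ(Σ) (on 8 rays):

  P = {1,7}:  v_{1} + v_{7} = 0  ⇒ sig = (2; —)
  P = {2,3}:  v_{2} + v_{3} = 0  ⇒ sig = (2; —)
  P = {1,3}:  v_{1} + v_{3} = v_{8}  ⇒ sig = (2; 1)
  P = {2,8}:  v_{2} + v_{8} = v_{1}  ⇒ sig = (2; 1)
  P = {6,8}:  v_{6} + v_{8} = v_{7}  ⇒ sig = (2; 1)
  P = {7,8}:  v_{7} + v_{8} = v_{3}  ⇒ sig = (2; 1)
  P = {1,6}:  v_{1} + v_{6} = v_{4} + v_{5}  ⇒ sig = (2; 1,1)
  P = {2,7}:  v_{2} + v_{7} = v_{4} + v_{5}  ⇒ sig = (2; 1,1)
  P = {3,6}:  v_{3} + v_{6} = 2·v_{7}  ⇒ sig = (2; 2)
  P = {2,6}:  v_{2} + v_{6} = 2·v_{4} + 2·v_{5}  ⇒ sig = (2; 2,2)
  P = {4,5,8}:  v_{4} + v_{5} + v_{8} = 0  ⇒ sig = (3; —)
  P = {1,4,5}:  v_{1} + v_{4} + v_{5} = v_{2}  ⇒ sig = (3; 1)
  P = {3,4,5}:  v_{3} + v_{4} + v_{5} = v_{7}  ⇒ sig = (3; 1)
  P = {4,5,7}:  v_{4} + v_{5} + v_{7} = v_{6}  ⇒ sig = (3; 1)

Signatures (|P|; sorted positive RHS coefficients), sorted:
    (2; —)
    (2; —)
    (2; 1)
    (2; 1)
    (2; 1)
    (2; 1)
    (2; 1,1)
    (2; 1,1)
    (2; 2)
    (2; 2,2)
    (3; —)
    (3; 1)
    (3; 1)
    (3; 1)


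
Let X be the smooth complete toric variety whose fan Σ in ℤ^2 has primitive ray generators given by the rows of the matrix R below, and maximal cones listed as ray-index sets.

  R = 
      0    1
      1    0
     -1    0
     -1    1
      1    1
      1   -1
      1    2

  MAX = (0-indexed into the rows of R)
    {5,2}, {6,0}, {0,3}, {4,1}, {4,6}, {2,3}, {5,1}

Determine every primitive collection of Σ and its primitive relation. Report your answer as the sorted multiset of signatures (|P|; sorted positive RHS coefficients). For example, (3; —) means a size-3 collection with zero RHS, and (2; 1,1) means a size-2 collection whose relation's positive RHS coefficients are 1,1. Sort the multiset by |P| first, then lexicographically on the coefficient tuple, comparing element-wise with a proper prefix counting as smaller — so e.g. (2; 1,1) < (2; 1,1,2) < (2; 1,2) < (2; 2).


Minimal non-faces — 14 found among 7 rays, 7 max cones:

  {1,2}:  v_{1} + v_{2} = 0  so sig = (2; —)
  {3,5}:  v_{3} + v_{5} = 0  so sig = (2; —)
  {0,1}:  v_{0} + v_{1} = v_{4}  so sig = (2; 1)
  {0,2}:  v_{0} + v_{2} = v_{3}  so sig = (2; 1)
  {0,4}:  v_{0} + v_{4} = v_{6}  so sig = (2; 1)
  {0,5}:  v_{0} + v_{5} = v_{1}  so sig = (2; 1)
  {1,3}:  v_{1} + v_{3} = v_{0}  so sig = (2; 1)
  {2,4}:  v_{2} + v_{4} = v_{0}  so sig = (2; 1)
  {5,6}:  v_{5} + v_{6} = v_{1} + v_{4}  so sig = (2; 1,1)
  {1,6}:  v_{1} + v_{6} = 2·v_{4}  so sig = (2; 2)
  {2,6}:  v_{2} + v_{6} = 2·v_{0}  so sig = (2; 2)
  {3,4}:  v_{3} + v_{4} = 2·v_{0}  so sig = (2; 2)
  {4,5}:  v_{4} + v_{5} = 2·v_{1}  so sig = (2; 2)
  {3,6}:  v_{3} + v_{6} = 3·v_{0}  so sig = (2; 3)

so the primitive-relation signature multiset is
{ (2; —) ×2,  (2; 1) ×6,  (2; 1,1),  (2; 2) ×4,  (2; 3) }
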